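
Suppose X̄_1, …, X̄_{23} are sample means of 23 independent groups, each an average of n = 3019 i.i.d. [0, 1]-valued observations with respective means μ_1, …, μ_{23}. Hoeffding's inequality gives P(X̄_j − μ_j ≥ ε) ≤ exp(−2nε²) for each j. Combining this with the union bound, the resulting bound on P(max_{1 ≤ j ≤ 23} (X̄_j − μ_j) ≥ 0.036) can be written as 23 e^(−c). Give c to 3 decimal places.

Union bound over the 23 events: P(max_{1 ≤ j ≤ 23} (X̄_j − μ_j) ≥ 0.036) ≤ 23·exp(−2nε²) = 23 exp(−2·3019·0.036²).
So c = 2·3019·0.036² = 7.8252.

7.825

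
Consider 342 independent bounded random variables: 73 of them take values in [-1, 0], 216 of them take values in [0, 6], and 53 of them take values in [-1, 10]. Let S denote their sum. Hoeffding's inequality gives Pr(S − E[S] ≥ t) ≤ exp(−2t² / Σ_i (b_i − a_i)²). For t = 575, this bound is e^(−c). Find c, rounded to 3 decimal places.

Σ(b_i − a_i)² = 73·1² + 216·6² + 53·11² = 14262.
c = 2t² / 14262 = 2·575² / 14262 = 46.3645.

46.364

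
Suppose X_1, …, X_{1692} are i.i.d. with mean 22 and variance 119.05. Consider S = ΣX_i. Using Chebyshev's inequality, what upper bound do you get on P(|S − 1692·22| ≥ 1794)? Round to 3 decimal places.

0.063

Var(S) = n·Var(X_i) = 1692·119.05 = 201432.6.
Chebyshev: P(|S − 1692·22| ≥ 1794) ≤ Var(S)/1794² = 201432.6/3218436 = 0.0626.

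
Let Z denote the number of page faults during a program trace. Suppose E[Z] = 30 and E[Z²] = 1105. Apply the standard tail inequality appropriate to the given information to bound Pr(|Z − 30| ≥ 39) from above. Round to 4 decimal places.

The first two moments determine the variance, so Chebyshev's inequality is the sharpest standard bound available.
Var(Z) = E[Z²] − (E[Z])² = 1105 − 900 = 205.
Chebyshev's inequality: Pr(|Z − μ| ≥ t) ≤ Var(Z)/t² = 205/1521 = 0.1348.

0.1348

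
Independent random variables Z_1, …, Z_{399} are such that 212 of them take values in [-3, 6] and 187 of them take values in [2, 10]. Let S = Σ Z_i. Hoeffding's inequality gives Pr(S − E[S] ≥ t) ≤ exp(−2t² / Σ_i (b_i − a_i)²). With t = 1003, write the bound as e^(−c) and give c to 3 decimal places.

69.047

Σ(b_i − a_i)² = 212·9² + 187·8² = 29140.
c = 2t² / 29140 = 2·1003² / 29140 = 69.0466.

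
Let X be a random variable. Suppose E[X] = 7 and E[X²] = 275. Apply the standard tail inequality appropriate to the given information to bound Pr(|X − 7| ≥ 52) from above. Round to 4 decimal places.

The first two moments determine the variance, so Chebyshev's inequality is the sharpest standard bound available.
Var(X) = E[X²] − (E[X])² = 275 − 49 = 226.
Chebyshev's inequality: Pr(|X − μ| ≥ t) ≤ Var(X)/t² = 226/2704 = 0.0836.

0.0836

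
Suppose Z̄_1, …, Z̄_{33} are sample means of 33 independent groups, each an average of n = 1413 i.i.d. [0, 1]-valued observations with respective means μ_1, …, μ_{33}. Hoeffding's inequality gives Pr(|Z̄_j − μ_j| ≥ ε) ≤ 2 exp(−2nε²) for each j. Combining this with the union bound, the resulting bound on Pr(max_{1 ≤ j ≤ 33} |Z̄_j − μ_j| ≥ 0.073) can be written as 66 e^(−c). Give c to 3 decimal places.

Union bound over the 33 events: Pr(max_{1 ≤ j ≤ 33} |Z̄_j − μ_j| ≥ 0.073) ≤ 33·2·exp(−2nε²) = 66 exp(−2·1413·0.073²).
So c = 2·1413·0.073² = 15.0598.

15.060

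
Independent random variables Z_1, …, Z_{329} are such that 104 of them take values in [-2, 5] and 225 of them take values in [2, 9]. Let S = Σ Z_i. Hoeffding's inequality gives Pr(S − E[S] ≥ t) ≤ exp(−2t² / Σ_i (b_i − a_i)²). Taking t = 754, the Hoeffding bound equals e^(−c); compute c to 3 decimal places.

Σ(b_i − a_i)² = 104·7² + 225·7² = 16121.
c = 2t² / 16121 = 2·754² / 16121 = 70.5311.

70.531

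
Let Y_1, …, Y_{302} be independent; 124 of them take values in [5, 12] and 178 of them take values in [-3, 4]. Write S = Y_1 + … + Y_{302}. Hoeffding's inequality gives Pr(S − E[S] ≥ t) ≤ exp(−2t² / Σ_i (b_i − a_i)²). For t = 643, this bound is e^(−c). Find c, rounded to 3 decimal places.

55.879

Σ(b_i − a_i)² = 124·7² + 178·7² = 14798.
c = 2t² / 14798 = 2·643² / 14798 = 55.8790.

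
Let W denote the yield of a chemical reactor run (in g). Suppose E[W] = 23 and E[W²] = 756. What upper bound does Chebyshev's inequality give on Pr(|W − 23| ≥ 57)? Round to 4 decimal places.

Var(W) = E[W²] − (E[W])² = 756 − 529 = 227.
Chebyshev's inequality: Pr(|W − μ| ≥ t) ≤ Var(W)/t² = 227/3249 = 0.0699.

0.0699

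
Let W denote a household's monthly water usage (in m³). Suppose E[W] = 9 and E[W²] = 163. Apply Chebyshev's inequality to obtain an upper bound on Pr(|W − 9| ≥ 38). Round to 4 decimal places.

0.0568

Var(W) = E[W²] − (E[W])² = 163 − 81 = 82.
Chebyshev's inequality: Pr(|W − μ| ≥ t) ≤ Var(W)/t² = 82/1444 = 0.0568.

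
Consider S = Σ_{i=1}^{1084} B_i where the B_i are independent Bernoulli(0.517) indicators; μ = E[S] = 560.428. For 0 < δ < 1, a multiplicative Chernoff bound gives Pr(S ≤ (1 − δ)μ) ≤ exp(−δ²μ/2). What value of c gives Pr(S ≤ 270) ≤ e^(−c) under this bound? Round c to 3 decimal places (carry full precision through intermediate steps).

75.254

Write 270 = (1 − δ)μ, so δ = 1 − 270/560.428 = 0.5182254…
Then the exponent is δ²μ/2 = (μ − 270)²/(2μ) = 75.253577.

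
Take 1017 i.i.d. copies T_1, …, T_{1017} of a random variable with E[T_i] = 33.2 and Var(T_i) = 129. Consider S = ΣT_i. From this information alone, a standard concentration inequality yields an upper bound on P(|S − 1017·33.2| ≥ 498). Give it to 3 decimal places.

With mean and variance of each term known, Chebyshev's inequality bounds the deviation of the sum (or sample mean).
Var(S) = n·Var(T_i) = 1017·129 = 131193.
Chebyshev: P(|S − 1017·33.2| ≥ 498) ≤ Var(S)/498² = 131193/248004 = 0.5290.

0.529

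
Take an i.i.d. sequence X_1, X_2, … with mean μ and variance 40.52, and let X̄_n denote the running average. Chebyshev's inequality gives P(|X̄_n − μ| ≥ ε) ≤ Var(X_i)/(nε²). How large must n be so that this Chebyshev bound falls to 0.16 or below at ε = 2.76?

Require 40.52/(n·2.76²) ≤ 0.16, i.e. n ≥ 40.52/(0.16·2.76²) = 33.245.
The smallest integer n is 34.

34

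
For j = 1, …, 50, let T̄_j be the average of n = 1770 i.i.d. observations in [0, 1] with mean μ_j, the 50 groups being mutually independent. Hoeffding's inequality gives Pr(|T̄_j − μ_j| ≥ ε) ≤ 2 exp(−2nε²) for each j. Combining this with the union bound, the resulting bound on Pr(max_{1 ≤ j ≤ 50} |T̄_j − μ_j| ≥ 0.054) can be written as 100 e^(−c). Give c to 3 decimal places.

10.323

Union bound over the 50 events: Pr(max_{1 ≤ j ≤ 50} |T̄_j − μ_j| ≥ 0.054) ≤ 50·2·exp(−2nε²) = 100 exp(−2·1770·0.054²).
So c = 2·1770·0.054² = 10.3226.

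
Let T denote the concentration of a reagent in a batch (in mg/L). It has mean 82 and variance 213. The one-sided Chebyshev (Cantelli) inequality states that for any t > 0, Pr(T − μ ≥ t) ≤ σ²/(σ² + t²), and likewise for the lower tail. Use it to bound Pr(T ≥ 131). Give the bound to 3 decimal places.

0.081

Here σ² = 213 and t = 49, so σ² + t² = 2614.
Cantelli's bound: 213/2614 = 0.0815.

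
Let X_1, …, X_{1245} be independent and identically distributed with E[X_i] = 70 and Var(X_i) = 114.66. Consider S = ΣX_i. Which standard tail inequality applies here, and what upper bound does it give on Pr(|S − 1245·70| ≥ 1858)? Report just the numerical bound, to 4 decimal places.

0.0414

With mean and variance of each term known, Chebyshev's inequality bounds the deviation of the sum (or sample mean).
Var(S) = n·Var(X_i) = 1245·114.66 = 142751.7.
Chebyshev: Pr(|S − 1245·70| ≥ 1858) ≤ Var(S)/1858² = 142751.7/3452164 = 0.0414.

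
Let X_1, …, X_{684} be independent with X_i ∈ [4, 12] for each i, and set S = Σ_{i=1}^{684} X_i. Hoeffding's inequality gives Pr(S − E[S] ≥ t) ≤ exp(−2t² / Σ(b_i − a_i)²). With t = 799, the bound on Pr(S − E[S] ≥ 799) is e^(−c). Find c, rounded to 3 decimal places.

29.167

Σ(b_i − a_i)² = 684·(8)² = 43776.
c = 2t²/43776 = 2·799²/43776 = 29.1667.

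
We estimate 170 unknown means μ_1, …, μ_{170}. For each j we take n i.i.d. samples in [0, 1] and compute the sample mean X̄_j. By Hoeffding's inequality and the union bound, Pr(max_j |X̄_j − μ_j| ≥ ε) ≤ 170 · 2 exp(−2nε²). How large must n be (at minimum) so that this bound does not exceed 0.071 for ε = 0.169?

149

Need 2·170·exp(−2nε²) ≤ 0.071, i.e. exp(−2nε²) ≤ 0.071/340.
So 2nε² ≥ ln(340/0.071) = 8.474021.
Hence n ≥ 8.474021/(2·0.169²) = 148.350.
The smallest integer n is 149.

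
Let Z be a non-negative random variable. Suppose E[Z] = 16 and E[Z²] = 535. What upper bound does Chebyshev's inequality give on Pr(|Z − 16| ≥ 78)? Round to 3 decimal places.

Var(Z) = E[Z²] − (E[Z])² = 535 − 256 = 279.
Chebyshev's inequality: Pr(|Z − μ| ≥ t) ≤ Var(Z)/t² = 279/6084 = 0.0459.

0.046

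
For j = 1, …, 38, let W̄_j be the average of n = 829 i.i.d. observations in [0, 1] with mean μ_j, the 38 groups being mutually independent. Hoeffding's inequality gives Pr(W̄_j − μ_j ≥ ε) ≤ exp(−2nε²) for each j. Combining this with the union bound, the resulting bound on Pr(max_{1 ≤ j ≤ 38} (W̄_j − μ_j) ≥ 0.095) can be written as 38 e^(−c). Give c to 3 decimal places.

Union bound over the 38 events: Pr(max_{1 ≤ j ≤ 38} (W̄_j − μ_j) ≥ 0.095) ≤ 38·exp(−2nε²) = 38 exp(−2·829·0.095²).
So c = 2·829·0.095² = 14.9634.

14.963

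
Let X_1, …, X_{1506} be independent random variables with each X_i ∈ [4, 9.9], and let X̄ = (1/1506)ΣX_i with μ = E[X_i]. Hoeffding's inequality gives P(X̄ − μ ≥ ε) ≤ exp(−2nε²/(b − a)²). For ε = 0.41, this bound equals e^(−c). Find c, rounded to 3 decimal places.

14.545

c = 2nε²/(b − a)² = 2·1506·0.41² / 5.9² = 14.5452.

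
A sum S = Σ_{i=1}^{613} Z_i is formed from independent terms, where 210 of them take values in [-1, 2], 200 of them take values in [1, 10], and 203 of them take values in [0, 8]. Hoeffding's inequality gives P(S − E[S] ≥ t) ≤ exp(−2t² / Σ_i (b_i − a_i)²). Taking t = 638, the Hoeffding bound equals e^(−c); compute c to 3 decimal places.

26.192

Σ(b_i − a_i)² = 210·3² + 200·9² + 203·8² = 31082.
c = 2t² / 31082 = 2·638² / 31082 = 26.1916.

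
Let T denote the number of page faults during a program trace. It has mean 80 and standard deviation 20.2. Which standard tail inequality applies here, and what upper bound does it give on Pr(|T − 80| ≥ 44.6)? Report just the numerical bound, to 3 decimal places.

Mean and variance are known, so Chebyshev's inequality applies.
Chebyshev: Pr(|T − μ| ≥ t) ≤ Var(T)/t².
Var(T) = σ² = 20.2² = 408.04.
Bound = 408.04 / 1989.16 = 0.2051.

0.205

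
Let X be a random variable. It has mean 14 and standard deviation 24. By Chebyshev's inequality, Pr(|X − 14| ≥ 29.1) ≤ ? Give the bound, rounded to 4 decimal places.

0.6802

Chebyshev: Pr(|X − μ| ≥ t) ≤ Var(X)/t².
Var(X) = σ² = 24² = 576.
Bound = 576 / 846.81 = 0.6802.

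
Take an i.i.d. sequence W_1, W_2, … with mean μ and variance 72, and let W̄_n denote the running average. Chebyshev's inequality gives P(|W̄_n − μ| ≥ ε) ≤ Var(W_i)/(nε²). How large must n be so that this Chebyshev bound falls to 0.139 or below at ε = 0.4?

Require 72/(n·0.4²) ≤ 0.139, i.e. n ≥ 72/(0.139·0.4²) = 3237.410.
The smallest integer n is 3238.

3238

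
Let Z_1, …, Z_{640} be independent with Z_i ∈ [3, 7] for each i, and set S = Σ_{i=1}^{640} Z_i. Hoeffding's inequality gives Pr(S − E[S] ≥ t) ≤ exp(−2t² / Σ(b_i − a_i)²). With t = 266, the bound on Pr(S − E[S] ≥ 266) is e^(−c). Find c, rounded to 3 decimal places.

13.820

Σ(b_i − a_i)² = 640·(4)² = 10240.
c = 2t²/10240 = 2·266²/10240 = 13.8195.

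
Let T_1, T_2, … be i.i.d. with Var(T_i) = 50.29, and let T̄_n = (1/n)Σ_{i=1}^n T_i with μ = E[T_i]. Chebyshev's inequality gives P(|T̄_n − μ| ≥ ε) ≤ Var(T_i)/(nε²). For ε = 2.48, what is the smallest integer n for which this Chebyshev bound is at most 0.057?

144

Require 50.29/(n·2.48²) ≤ 0.057, i.e. n ≥ 50.29/(0.057·2.48²) = 143.451.
The smallest integer n is 144.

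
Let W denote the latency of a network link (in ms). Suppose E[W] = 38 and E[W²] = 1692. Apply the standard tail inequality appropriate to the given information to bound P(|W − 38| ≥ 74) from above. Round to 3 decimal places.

0.045

The first two moments determine the variance, so Chebyshev's inequality is the sharpest standard bound available.
Var(W) = E[W²] − (E[W])² = 1692 − 1444 = 248.
Chebyshev's inequality: P(|W − μ| ≥ t) ≤ Var(W)/t² = 248/5476 = 0.0453.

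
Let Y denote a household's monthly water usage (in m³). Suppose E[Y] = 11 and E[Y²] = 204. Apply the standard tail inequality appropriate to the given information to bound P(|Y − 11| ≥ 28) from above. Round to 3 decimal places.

0.106

The first two moments determine the variance, so Chebyshev's inequality is the sharpest standard bound available.
Var(Y) = E[Y²] − (E[Y])² = 204 − 121 = 83.
Chebyshev's inequality: P(|Y − μ| ≥ t) ≤ Var(Y)/t² = 83/784 = 0.1059.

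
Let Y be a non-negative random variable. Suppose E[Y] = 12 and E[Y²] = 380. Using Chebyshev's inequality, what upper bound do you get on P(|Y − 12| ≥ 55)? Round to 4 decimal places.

Var(Y) = E[Y²] − (E[Y])² = 380 − 144 = 236.
Chebyshev's inequality: P(|Y − μ| ≥ t) ≤ Var(Y)/t² = 236/3025 = 0.0780.

0.0780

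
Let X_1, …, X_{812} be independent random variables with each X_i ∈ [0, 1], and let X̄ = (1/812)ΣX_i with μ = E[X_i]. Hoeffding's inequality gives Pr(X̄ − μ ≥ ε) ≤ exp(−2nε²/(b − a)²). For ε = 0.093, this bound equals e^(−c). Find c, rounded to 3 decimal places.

c = 2nε²/(b − a)² = 2·812·0.093² / 1² = 14.0460.

14.046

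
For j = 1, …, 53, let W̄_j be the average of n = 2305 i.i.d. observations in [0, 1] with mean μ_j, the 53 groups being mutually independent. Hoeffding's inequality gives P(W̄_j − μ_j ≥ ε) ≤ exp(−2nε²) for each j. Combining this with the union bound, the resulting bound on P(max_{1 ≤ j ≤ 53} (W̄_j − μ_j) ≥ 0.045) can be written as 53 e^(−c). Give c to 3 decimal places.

9.335

Union bound over the 53 events: P(max_{1 ≤ j ≤ 53} (W̄_j − μ_j) ≥ 0.045) ≤ 53·exp(−2nε²) = 53 exp(−2·2305·0.045²).
So c = 2·2305·0.045² = 9.3353.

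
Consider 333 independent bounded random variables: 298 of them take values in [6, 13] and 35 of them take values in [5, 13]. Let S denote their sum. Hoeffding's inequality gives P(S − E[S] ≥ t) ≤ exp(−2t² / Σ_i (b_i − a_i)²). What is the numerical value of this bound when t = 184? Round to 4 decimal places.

Σ(b_i − a_i)² = 298·7² + 35·8² = 16842.
Exponent = 2·184² / 16842 = 4.02043.
Bound = exp(−4.02043) = 0.01795.

0.0179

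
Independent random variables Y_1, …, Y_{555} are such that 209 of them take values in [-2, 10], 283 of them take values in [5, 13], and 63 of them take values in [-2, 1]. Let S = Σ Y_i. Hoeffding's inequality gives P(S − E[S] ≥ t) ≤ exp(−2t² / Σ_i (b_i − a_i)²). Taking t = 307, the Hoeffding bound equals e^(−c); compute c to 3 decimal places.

3.865

Σ(b_i − a_i)² = 209·12² + 283·8² + 63·3² = 48775.
c = 2t² / 48775 = 2·307² / 48775 = 3.8646.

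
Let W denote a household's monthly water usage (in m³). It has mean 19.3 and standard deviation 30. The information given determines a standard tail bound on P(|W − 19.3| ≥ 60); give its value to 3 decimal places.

Mean and variance are known, so Chebyshev's inequality applies.
Chebyshev: P(|W − μ| ≥ t) ≤ Var(W)/t².
Var(W) = σ² = 30² = 900.
Bound = 900 / 3600 = 0.2500.

0.250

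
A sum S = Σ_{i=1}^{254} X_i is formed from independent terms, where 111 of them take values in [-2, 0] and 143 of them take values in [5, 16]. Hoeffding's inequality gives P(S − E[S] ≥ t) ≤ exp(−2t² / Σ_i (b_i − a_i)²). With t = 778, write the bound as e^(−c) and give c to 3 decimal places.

68.213

Σ(b_i − a_i)² = 111·2² + 143·11² = 17747.
c = 2t² / 17747 = 2·778² / 17747 = 68.2125.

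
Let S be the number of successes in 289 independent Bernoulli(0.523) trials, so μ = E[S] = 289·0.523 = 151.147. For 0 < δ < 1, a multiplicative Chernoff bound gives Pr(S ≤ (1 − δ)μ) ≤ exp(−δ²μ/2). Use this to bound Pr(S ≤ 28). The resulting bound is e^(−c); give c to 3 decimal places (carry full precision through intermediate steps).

Write 28 = (1 − δ)μ, so δ = 1 − 28/151.147 = 0.8147499…
Then the exponent is δ²μ/2 = (μ − 28)²/(2μ) = 50.167002.

50.167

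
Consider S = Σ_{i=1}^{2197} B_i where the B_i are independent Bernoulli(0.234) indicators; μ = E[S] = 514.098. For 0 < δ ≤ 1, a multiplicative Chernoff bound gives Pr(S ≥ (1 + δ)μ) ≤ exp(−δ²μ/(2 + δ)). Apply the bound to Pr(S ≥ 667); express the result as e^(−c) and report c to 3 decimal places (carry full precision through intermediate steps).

19.794

Write 667 = (1 + δ)μ, so δ = 667/514.098 − 1 = 0.297418…
Then the exponent is δ²μ/(2 + δ) = (667 − μ)² / (μ·(2 + δ)) = 19.794311.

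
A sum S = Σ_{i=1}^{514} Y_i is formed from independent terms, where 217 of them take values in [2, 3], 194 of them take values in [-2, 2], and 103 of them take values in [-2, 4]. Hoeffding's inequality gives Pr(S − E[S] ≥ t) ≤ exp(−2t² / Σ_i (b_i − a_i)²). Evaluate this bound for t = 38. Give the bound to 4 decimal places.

Σ(b_i − a_i)² = 217·1² + 194·4² + 103·6² = 7029.
Exponent = 2·38² / 7029 = 0.41087.
Bound = exp(−0.41087) = 0.66307.

0.6631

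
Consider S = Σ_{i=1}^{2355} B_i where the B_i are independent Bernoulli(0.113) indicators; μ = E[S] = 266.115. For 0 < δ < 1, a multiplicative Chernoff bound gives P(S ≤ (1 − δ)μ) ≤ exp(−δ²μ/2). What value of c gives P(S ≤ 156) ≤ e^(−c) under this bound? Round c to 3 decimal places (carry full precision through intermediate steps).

Write 156 = (1 − δ)μ, so δ = 1 − 156/266.115 = 0.4137873…
Then the exponent is δ²μ/2 = (μ − 156)²/(2μ) = 22.782093.

22.782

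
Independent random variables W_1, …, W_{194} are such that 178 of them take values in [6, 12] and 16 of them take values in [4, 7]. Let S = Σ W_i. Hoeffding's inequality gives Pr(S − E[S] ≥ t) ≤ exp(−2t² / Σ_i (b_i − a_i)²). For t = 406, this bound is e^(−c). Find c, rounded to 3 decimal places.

50.316

Σ(b_i − a_i)² = 178·6² + 16·3² = 6552.
c = 2t² / 6552 = 2·406² / 6552 = 50.3162.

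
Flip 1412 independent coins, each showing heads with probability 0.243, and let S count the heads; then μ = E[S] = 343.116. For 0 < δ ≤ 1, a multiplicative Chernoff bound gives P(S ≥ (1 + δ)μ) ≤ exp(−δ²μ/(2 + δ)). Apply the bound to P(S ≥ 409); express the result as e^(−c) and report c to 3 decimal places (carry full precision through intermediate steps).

Write 409 = (1 + δ)μ, so δ = 409/343.116 − 1 = 0.1920167…
Then the exponent is δ²μ/(2 + δ) = (409 − μ)² / (μ·(2 + δ)) = 5.771319.

5.771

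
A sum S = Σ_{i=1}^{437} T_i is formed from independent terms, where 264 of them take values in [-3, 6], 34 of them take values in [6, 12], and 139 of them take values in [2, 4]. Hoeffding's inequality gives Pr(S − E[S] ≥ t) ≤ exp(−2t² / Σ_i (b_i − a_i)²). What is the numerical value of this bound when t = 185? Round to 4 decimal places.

0.0521

Σ(b_i − a_i)² = 264·9² + 34·6² + 139·2² = 23164.
Exponent = 2·185² / 23164 = 2.95502.
Bound = exp(−2.95502) = 0.05208.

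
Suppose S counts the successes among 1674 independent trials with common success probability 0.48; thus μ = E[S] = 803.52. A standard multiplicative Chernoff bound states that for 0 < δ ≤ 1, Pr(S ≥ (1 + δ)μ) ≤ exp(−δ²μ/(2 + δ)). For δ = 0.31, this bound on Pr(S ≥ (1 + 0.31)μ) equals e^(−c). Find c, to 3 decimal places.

c = δ²μ/(2 + δ) = 0.31²·803.52/(2 + 0.31) = 33.4278.

33.428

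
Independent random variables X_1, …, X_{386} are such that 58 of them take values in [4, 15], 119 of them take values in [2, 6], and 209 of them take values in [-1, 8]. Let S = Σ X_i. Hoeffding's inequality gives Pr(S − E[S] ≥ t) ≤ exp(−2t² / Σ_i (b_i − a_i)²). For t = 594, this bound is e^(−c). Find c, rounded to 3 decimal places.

27.298

Σ(b_i − a_i)² = 58·11² + 119·4² + 209·9² = 25851.
c = 2t² / 25851 = 2·594² / 25851 = 27.2977.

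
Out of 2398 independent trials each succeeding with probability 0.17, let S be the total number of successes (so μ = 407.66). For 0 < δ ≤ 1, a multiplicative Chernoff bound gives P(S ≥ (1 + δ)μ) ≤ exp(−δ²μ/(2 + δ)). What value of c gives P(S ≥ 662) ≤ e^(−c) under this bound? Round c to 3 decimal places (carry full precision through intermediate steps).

Write 662 = (1 + δ)μ, so δ = 662/407.66 − 1 = 0.6239023…
Then the exponent is δ²μ/(2 + δ) = (662 − μ)² / (μ·(2 + δ)) = 60.476072.

60.476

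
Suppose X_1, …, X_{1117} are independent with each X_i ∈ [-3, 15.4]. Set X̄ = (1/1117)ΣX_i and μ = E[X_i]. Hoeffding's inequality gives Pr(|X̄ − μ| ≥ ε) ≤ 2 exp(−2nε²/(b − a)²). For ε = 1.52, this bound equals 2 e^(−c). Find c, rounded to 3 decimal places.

c = 2nε²/(b − a)² = 2·1117·1.52² / 18.4² = 15.2453.

15.245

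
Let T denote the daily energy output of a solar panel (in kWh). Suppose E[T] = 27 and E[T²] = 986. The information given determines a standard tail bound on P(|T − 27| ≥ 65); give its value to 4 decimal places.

The first two moments determine the variance, so Chebyshev's inequality is the sharpest standard bound available.
Var(T) = E[T²] − (E[T])² = 986 − 729 = 257.
Chebyshev's inequality: P(|T − μ| ≥ t) ≤ Var(T)/t² = 257/4225 = 0.0608.

0.0608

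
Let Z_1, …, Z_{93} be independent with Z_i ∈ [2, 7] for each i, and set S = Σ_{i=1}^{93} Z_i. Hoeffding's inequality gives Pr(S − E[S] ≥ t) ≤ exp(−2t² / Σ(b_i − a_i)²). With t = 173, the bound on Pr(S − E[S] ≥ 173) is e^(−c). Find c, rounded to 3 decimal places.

Σ(b_i − a_i)² = 93·(5)² = 2325.
c = 2t²/2325 = 2·173²/2325 = 25.7454.

25.745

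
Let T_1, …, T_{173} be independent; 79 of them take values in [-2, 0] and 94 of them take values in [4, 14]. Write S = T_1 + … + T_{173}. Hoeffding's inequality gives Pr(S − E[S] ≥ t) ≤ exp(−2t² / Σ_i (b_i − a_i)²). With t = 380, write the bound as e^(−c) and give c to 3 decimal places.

Σ(b_i − a_i)² = 79·2² + 94·10² = 9716.
c = 2t² / 9716 = 2·380² / 9716 = 29.7242.

29.724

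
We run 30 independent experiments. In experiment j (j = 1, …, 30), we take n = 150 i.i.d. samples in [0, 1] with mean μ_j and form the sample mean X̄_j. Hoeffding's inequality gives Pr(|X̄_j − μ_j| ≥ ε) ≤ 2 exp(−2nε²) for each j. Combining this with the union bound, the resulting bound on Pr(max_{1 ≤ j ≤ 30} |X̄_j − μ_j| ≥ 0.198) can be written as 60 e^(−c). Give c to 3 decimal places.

Union bound over the 30 events: Pr(max_{1 ≤ j ≤ 30} |X̄_j − μ_j| ≥ 0.198) ≤ 30·2·exp(−2nε²) = 60 exp(−2·150·0.198²).
So c = 2·150·0.198² = 11.7612.

11.761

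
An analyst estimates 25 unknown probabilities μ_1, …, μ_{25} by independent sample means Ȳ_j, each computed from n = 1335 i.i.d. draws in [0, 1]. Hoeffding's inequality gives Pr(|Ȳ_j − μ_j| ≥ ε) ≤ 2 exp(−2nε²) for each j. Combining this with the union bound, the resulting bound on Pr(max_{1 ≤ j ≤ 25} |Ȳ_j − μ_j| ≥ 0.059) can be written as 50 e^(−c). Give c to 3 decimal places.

Union bound over the 25 events: Pr(max_{1 ≤ j ≤ 25} |Ȳ_j − μ_j| ≥ 0.059) ≤ 25·2·exp(−2nε²) = 50 exp(−2·1335·0.059²).
So c = 2·1335·0.059² = 9.2943.

9.294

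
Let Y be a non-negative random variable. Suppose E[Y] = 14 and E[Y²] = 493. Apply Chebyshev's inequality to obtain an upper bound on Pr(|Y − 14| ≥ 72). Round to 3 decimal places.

0.057

Var(Y) = E[Y²] − (E[Y])² = 493 − 196 = 297.
Chebyshev's inequality: Pr(|Y − μ| ≥ t) ≤ Var(Y)/t² = 297/5184 = 0.0573.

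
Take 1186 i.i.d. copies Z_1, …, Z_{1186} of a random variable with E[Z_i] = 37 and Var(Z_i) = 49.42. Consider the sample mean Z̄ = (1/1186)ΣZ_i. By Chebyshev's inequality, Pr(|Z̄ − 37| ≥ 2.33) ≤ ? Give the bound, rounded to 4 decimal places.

0.0077

Var(Z̄) = Var(Z_i)/n = 49.42/1186 = 0.041669.
Chebyshev: Pr(|Z̄ − 37| ≥ 2.33) ≤ Var(Z̄)/(2.33)² = 49.42/(1186·2.33²) = 0.0077.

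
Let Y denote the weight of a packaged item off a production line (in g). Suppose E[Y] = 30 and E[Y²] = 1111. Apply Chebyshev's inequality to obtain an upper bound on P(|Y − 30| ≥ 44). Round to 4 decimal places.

0.1090

Var(Y) = E[Y²] − (E[Y])² = 1111 − 900 = 211.
Chebyshev's inequality: P(|Y − μ| ≥ t) ≤ Var(Y)/t² = 211/1936 = 0.1090.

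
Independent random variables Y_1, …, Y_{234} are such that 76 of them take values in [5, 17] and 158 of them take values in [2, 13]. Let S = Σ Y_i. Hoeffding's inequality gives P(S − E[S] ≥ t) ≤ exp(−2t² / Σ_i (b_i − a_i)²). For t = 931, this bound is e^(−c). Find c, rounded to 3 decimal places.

57.665

Σ(b_i − a_i)² = 76·12² + 158·11² = 30062.
c = 2t² / 30062 = 2·931² / 30062 = 57.6649.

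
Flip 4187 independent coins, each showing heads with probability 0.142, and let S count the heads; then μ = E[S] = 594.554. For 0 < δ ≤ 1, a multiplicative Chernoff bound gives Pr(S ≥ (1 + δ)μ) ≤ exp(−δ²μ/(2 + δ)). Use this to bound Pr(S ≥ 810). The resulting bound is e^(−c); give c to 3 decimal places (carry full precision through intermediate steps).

Write 810 = (1 + δ)μ, so δ = 810/594.554 − 1 = 0.3623657…
Then the exponent is δ²μ/(2 + δ) = (810 − μ)² / (μ·(2 + δ)) = 33.047486.

33.047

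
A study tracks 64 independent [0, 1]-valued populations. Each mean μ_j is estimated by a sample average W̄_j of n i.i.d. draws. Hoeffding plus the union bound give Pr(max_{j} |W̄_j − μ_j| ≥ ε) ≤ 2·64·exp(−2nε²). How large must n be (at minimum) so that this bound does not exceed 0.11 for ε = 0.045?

Need 2·64·exp(−2nε²) ≤ 0.11, i.e. exp(−2nε²) ≤ 0.11/128.
So 2nε² ≥ ln(128/0.11) = 7.059305.
Hence n ≥ 7.059305/(2·0.045²) = 1743.038.
The smallest integer n is 1744.

1744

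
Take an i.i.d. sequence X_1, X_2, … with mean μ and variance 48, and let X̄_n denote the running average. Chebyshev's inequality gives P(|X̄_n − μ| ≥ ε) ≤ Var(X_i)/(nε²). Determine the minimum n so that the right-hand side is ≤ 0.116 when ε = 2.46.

69

Require 48/(n·2.46²) ≤ 0.116, i.e. n ≥ 48/(0.116·2.46²) = 68.377.
The smallest integer n is 69.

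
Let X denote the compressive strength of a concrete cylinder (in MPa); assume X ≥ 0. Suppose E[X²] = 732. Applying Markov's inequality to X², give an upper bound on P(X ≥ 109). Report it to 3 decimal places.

Since X ≥ 0, the event {X ≥ 109} is the same as {X² ≥ 11881}.
Markov's inequality applied to X² gives P(X² ≥ 11881) ≤ E[X²]/11881 = 732/11881 = 0.0616.

0.062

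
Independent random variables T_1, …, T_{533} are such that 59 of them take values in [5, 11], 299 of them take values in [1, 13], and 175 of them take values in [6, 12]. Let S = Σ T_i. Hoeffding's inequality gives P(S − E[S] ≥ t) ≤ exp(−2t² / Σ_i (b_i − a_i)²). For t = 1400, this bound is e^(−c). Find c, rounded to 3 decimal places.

76.146

Σ(b_i − a_i)² = 59·6² + 299·12² + 175·6² = 51480.
c = 2t² / 51480 = 2·1400² / 51480 = 76.1461.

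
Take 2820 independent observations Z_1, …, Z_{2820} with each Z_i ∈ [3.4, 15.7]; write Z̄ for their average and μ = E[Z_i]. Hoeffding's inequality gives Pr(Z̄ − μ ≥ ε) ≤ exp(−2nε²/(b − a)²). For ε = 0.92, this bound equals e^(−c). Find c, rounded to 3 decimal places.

31.553

c = 2nε²/(b − a)² = 2·2820·0.92² / 12.3² = 31.5533.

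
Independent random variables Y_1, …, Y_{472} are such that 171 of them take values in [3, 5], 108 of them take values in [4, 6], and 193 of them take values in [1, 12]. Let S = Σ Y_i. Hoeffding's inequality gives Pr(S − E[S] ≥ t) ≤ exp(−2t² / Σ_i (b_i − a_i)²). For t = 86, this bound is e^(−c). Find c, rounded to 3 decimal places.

Σ(b_i − a_i)² = 171·2² + 108·2² + 193·11² = 24469.
c = 2t² / 24469 = 2·86² / 24469 = 0.6045.

0.605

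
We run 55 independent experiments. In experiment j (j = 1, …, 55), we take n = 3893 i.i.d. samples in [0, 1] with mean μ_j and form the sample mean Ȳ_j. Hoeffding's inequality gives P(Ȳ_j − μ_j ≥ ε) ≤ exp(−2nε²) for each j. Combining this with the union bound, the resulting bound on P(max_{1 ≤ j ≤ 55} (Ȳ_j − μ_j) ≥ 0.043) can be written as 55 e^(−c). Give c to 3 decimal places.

14.396

Union bound over the 55 events: P(max_{1 ≤ j ≤ 55} (Ȳ_j − μ_j) ≥ 0.043) ≤ 55·exp(−2nε²) = 55 exp(−2·3893·0.043²).
So c = 2·3893·0.043² = 14.3963.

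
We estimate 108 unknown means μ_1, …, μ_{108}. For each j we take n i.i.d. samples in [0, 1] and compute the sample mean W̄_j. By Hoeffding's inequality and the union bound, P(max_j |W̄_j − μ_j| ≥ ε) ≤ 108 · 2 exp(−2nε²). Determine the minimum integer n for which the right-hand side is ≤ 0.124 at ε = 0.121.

255

Need 2·108·exp(−2nε²) ≤ 0.124, i.e. exp(−2nε²) ≤ 0.124/216.
So 2nε² ≥ ln(216/0.124) = 7.462752.
Hence n ≥ 7.462752/(2·0.121²) = 254.858.
The smallest integer n is 255.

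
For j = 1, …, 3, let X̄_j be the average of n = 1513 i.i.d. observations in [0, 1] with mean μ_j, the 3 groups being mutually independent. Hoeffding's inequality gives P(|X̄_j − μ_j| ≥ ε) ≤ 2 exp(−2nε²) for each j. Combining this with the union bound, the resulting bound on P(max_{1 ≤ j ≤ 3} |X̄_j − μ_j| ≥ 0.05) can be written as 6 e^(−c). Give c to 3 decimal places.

Union bound over the 3 events: P(max_{1 ≤ j ≤ 3} |X̄_j − μ_j| ≥ 0.05) ≤ 3·2·exp(−2nε²) = 6 exp(−2·1513·0.05²).
So c = 2·1513·0.05² = 7.5650.

7.565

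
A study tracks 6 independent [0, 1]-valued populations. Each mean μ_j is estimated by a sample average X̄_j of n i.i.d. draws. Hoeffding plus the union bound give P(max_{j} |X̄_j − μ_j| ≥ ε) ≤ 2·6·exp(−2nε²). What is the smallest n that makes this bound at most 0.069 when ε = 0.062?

671

Need 2·6·exp(−2nε²) ≤ 0.069, i.e. exp(−2nε²) ≤ 0.069/12.
So 2nε² ≥ ln(12/0.069) = 5.158555.
Hence n ≥ 5.158555/(2·0.062²) = 670.988.
The smallest integer n is 671.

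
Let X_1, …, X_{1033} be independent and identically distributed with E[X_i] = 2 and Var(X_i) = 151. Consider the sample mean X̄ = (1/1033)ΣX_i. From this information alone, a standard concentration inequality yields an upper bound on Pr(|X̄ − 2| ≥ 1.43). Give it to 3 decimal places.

With mean and variance of each term known, Chebyshev's inequality bounds the deviation of the sum (or sample mean).
Var(X̄) = Var(X_i)/n = 151/1033 = 0.14618.
Chebyshev: Pr(|X̄ − 2| ≥ 1.43) ≤ Var(X̄)/(1.43)² = 151/(1033·1.43²) = 0.0715.

0.071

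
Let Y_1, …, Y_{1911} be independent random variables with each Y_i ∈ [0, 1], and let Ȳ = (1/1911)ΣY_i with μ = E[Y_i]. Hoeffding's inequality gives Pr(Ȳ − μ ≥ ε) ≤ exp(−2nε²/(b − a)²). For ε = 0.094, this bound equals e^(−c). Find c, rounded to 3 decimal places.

33.771

c = 2nε²/(b − a)² = 2·1911·0.094² / 1² = 33.7712.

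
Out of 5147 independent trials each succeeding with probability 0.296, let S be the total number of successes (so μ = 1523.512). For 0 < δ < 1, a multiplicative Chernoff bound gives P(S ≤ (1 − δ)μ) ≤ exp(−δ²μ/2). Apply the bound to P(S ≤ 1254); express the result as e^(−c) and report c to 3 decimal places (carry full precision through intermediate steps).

23.839

Write 1254 = (1 − δ)μ, so δ = 1 − 1254/1523.512 = 0.1769018…
Then the exponent is δ²μ/2 = (μ − 1254)²/(2μ) = 23.838578.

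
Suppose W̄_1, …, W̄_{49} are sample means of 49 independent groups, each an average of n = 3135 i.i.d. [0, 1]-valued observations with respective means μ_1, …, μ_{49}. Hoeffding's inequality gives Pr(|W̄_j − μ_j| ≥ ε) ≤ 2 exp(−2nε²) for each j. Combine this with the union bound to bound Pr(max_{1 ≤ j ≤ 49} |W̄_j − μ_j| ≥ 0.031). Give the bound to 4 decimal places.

Per-experiment Hoeffding bound: 2·exp(−2·3135·0.031²) = 2·exp(−6.02547) = 0.0048328.
Union bound over 49 events: 49·0.0048328 = 0.23681.

0.2368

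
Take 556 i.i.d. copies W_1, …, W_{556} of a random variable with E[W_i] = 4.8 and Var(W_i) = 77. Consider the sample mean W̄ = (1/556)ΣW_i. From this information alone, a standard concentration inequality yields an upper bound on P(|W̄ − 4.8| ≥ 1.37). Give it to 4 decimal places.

With mean and variance of each term known, Chebyshev's inequality bounds the deviation of the sum (or sample mean).
Var(W̄) = Var(W_i)/n = 77/556 = 0.13849.
Chebyshev: P(|W̄ − 4.8| ≥ 1.37) ≤ Var(W̄)/(1.37)² = 77/(556·1.37²) = 0.0738.

0.0738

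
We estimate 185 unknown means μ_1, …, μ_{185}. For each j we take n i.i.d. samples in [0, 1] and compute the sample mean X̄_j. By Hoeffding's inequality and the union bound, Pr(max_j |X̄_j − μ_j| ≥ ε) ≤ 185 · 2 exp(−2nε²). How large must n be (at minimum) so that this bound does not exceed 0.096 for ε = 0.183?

Need 2·185·exp(−2nε²) ≤ 0.096, i.e. exp(−2nε²) ≤ 0.096/370.
So 2nε² ≥ ln(370/0.096) = 8.256910.
Hence n ≥ 8.256910/(2·0.183²) = 123.278.
The smallest integer n is 124.

124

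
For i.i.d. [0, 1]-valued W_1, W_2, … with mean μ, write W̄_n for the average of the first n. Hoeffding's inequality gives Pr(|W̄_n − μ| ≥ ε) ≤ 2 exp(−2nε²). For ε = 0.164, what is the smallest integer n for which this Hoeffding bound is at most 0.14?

50

Require 2·exp(−2nε²) ≤ 0.14, i.e. 2nε² ≥ ln(2/0.14) = 2.659260.
So n ≥ 2.659260 / (2·0.164²) = 49.436.
The smallest integer n is 50.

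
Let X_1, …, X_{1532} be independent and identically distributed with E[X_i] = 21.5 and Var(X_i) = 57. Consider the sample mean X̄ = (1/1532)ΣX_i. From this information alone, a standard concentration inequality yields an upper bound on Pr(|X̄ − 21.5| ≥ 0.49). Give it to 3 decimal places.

0.155

With mean and variance of each term known, Chebyshev's inequality bounds the deviation of the sum (or sample mean).
Var(X̄) = Var(X_i)/n = 57/1532 = 0.037206.
Chebyshev: Pr(|X̄ − 21.5| ≥ 0.49) ≤ Var(X̄)/(0.49)² = 57/(1532·0.49²) = 0.1550.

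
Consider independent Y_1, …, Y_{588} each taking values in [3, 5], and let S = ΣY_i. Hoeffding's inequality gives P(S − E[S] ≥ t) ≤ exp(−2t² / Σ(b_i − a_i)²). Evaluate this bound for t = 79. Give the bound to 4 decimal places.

0.0050

Σ(b_i − a_i)² = 588·(2)² = 2352.
Exponent = 2·79²/2352 = 5.3070.
Bound = exp(−5.3070) = 0.00496.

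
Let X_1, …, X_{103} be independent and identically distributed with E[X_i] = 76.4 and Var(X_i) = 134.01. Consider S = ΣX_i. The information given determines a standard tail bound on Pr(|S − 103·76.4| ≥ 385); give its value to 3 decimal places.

0.093

With mean and variance of each term known, Chebyshev's inequality bounds the deviation of the sum (or sample mean).
Var(S) = n·Var(X_i) = 103·134.01 = 13803.03.
Chebyshev: Pr(|S − 103·76.4| ≥ 385) ≤ Var(S)/385² = 13803.03/148225 = 0.0931.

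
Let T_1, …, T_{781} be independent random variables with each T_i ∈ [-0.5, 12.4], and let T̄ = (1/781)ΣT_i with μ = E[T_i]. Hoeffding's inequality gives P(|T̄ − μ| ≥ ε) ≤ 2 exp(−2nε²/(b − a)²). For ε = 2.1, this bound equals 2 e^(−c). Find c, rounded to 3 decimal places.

41.394

c = 2nε²/(b − a)² = 2·781·2.1² / 12.9² = 41.3943.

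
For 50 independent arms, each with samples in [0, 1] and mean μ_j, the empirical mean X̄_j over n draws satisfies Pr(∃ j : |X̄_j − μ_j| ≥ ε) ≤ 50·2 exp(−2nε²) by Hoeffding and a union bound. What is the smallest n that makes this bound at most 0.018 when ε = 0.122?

290

Need 2·50·exp(−2nε²) ≤ 0.018, i.e. exp(−2nε²) ≤ 0.018/100.
So 2nε² ≥ ln(100/0.018) = 8.622554.
Hence n ≥ 8.622554/(2·0.122²) = 289.658.
The smallest integer n is 290.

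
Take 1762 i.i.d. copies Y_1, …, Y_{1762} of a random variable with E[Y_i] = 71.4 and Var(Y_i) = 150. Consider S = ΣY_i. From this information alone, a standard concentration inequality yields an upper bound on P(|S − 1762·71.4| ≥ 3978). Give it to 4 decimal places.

With mean and variance of each term known, Chebyshev's inequality bounds the deviation of the sum (or sample mean).
Var(S) = n·Var(Y_i) = 1762·150 = 264300.
Chebyshev: P(|S − 1762·71.4| ≥ 3978) ≤ Var(S)/3978² = 264300/15824484 = 0.0167.

0.0167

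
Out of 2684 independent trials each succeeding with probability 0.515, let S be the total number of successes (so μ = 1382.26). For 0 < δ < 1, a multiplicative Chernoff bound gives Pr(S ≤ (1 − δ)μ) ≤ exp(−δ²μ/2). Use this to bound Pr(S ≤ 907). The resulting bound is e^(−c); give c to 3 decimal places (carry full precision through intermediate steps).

Write 907 = (1 − δ)μ, so δ = 1 − 907/1382.26 = 0.3438282…
Then the exponent is δ²μ/2 = (μ − 907)²/(2μ) = 81.703901.

81.704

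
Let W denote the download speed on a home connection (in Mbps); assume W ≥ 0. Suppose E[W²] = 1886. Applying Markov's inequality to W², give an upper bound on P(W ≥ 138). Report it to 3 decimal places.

0.099

Since W ≥ 0, the event {W ≥ 138} is the same as {W² ≥ 19044}.
Markov's inequality applied to W² gives P(W² ≥ 19044) ≤ E[W²]/19044 = 1886/19044 = 0.0990.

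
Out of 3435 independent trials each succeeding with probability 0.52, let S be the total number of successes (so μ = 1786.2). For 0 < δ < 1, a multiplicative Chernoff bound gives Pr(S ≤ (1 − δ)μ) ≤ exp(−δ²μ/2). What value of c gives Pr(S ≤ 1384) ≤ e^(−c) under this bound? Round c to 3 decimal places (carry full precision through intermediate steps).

45.282

Write 1384 = (1 − δ)μ, so δ = 1 − 1384/1786.2 = 0.2251708…
Then the exponent is δ²μ/2 = (μ − 1384)²/(2μ) = 45.281839.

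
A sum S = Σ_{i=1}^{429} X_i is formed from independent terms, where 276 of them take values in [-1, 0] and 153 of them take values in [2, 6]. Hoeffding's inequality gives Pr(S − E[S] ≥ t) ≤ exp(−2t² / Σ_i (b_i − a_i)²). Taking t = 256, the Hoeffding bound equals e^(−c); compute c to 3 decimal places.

48.117

Σ(b_i − a_i)² = 276·1² + 153·4² = 2724.
c = 2t² / 2724 = 2·256² / 2724 = 48.1175.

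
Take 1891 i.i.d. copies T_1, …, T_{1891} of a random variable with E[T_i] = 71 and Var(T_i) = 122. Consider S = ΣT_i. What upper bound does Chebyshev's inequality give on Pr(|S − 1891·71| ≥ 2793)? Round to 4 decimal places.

0.0296

Var(S) = n·Var(T_i) = 1891·122 = 230702.
Chebyshev: Pr(|S − 1891·71| ≥ 2793) ≤ Var(S)/2793² = 230702/7800849 = 0.0296.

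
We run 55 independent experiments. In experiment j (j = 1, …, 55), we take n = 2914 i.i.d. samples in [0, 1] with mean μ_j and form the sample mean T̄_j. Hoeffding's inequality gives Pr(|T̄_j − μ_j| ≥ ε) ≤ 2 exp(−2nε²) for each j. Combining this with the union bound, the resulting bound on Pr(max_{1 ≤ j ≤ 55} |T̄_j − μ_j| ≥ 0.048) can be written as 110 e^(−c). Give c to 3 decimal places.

13.428

Union bound over the 55 events: Pr(max_{1 ≤ j ≤ 55} |T̄_j − μ_j| ≥ 0.048) ≤ 55·2·exp(−2nε²) = 110 exp(−2·2914·0.048²).
So c = 2·2914·0.048² = 13.4277.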